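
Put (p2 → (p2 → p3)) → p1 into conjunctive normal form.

(p2 → (p2 → p3)) → p1
≡ ¬(p2 → (p2 → p3)) ∨ p1   [eliminate →]
≡ ¬(¬p2 ∨ (p2 → p3)) ∨ p1   [eliminate →]
≡ ¬(¬p2 ∨ ¬p2 ∨ p3) ∨ p1   [eliminate →]
≡ (¬¬p2 ∧ ¬¬p2 ∧ ¬p3) ∨ p1   [De Morgan]
≡ (p2 ∧ ¬¬p2 ∧ ¬p3) ∨ p1   [double negation]
≡ (p2 ∧ p2 ∧ ¬p3) ∨ p1   [double negation]
≡ (p2 ∨ p1) ∧ (p2 ∨ p1) ∧ (¬p3 ∨ p1)   [distribute ∨ over ∧]
≡ (p2 ∨ p1) ∧ (¬p3 ∨ p1)   [simplify]

(p2 ∨ p1) ∧ (¬p3 ∨ p1)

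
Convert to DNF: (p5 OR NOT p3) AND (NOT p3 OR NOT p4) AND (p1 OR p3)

(p5 AND NOT p4 AND p1) OR (p5 AND NOT p4 AND p3) OR (NOT p3 AND p1)

(p5 OR NOT p3) AND (NOT p3 OR NOT p4) AND (p1 OR p3)
⇔ (p5 AND NOT p3 AND p1) OR (p5 AND NOT p3 AND p3) OR (p5 AND NOT p4 AND p1) OR (p5 AND NOT p4 AND p3) OR (NOT p3 AND NOT p3 AND p1) OR (NOT p3 AND NOT p3 AND p3) OR (NOT p3 AND NOT p4 AND p1) OR (NOT p3 AND NOT p4 AND p3)   [distribute AND over OR]
⇔ (p5 AND NOT p4 AND p1) OR (p5 AND NOT p4 AND p3) OR (NOT p3 AND p1)   [simplify]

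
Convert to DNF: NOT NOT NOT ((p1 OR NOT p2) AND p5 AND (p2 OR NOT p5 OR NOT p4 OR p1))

(NOT p1 AND p2) OR NOT p5 OR (NOT p2 AND p5 AND p4 AND NOT p1)

NOT NOT NOT ((p1 OR NOT p2) AND p5 AND (p2 OR NOT p5 OR NOT p4 OR p1))
≡ NOT ((p1 OR NOT p2) AND p5 AND (p2 OR NOT p5 OR NOT p4 OR p1))   (double negation)
≡ NOT (p1 OR NOT p2) OR NOT p5 OR NOT (p2 OR NOT p5 OR NOT p4 OR p1)   (De Morgan)
≡ (NOT p1 AND NOT NOT p2) OR NOT p5 OR NOT (p2 OR NOT p5 OR NOT p4 OR p1)   (De Morgan)
≡ (NOT p1 AND p2) OR NOT p5 OR NOT (p2 OR NOT p5 OR NOT p4 OR p1)   (double negation)
≡ (NOT p1 AND p2) OR NOT p5 OR (NOT p2 AND NOT NOT p5 AND NOT NOT p4 AND NOT p1)   (De Morgan)
≡ (NOT p1 AND p2) OR NOT p5 OR (NOT p2 AND p5 AND NOT NOT p4 AND NOT p1)   (double negation)
≡ (NOT p1 AND p2) OR NOT p5 OR (NOT p2 AND p5 AND p4 AND NOT p1)   (double negation)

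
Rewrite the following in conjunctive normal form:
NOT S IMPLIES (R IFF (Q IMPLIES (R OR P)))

(S OR Q OR R) AND (S OR NOT P OR R)

NOT S IMPLIES (R IFF (Q IMPLIES (R OR P)))
≡ NOT NOT S OR (R IFF (Q IMPLIES (R OR P)))   (eliminate IMPLIES)
≡ NOT NOT S OR ((R IMPLIES (Q IMPLIES (R OR P))) AND ((Q IMPLIES (R OR P)) IMPLIES R))   (eliminate IFF)
≡ NOT NOT S OR ((NOT R OR (Q IMPLIES (R OR P))) AND ((Q IMPLIES (R OR P)) IMPLIES R))   (eliminate IMPLIES)
≡ NOT NOT S OR ((NOT R OR NOT Q OR R OR P) AND ((Q IMPLIES (R OR P)) IMPLIES R))   (eliminate IMPLIES)
≡ NOT NOT S OR ((NOT R OR NOT Q OR R OR P) AND (NOT (Q IMPLIES (R OR P)) OR R))   (eliminate IMPLIES)
≡ NOT NOT S OR ((NOT R OR NOT Q OR R OR P) AND (NOT (NOT Q OR R OR P) OR R))   (eliminate IMPLIES)
≡ S OR ((NOT R OR NOT Q OR R OR P) AND (NOT (NOT Q OR R OR P) OR R))   (double negation)
≡ S OR ((NOT R OR NOT Q OR R OR P) AND ((NOT NOT Q AND NOT R AND NOT P) OR R))   (De Morgan)
≡ S OR ((NOT R OR NOT Q OR R OR P) AND ((Q AND NOT R AND NOT P) OR R))   (double negation)
≡ (S OR NOT R OR NOT Q OR R OR P) AND (S OR Q OR R) AND (S OR NOT R OR R) AND (S OR NOT P OR R)   (distribute OR over AND)
≡ (S OR Q OR R) AND (S OR NOT P OR R)   (simplify)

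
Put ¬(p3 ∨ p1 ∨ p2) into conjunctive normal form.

¬p3 ∧ ¬p1 ∧ ¬p2

¬(p3 ∨ p1 ∨ p2)
≡ ¬p3 ∧ ¬p1 ∧ ¬p2   — De Morgan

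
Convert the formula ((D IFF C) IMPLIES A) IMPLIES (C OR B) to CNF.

((D IFF C) IMPLIES A) IMPLIES (C OR B)
= NOT ((D IFF C) IMPLIES A) OR C OR B   [eliminate IMPLIES]
= NOT (NOT (D IFF C) OR A) OR C OR B   [eliminate IMPLIES]
= NOT (NOT ((D IMPLIES C) AND (C IMPLIES D)) OR A) OR C OR B   [eliminate IFF]
= NOT (NOT ((NOT D OR C) AND (C IMPLIES D)) OR A) OR C OR B   [eliminate IMPLIES]
= NOT (NOT ((NOT D OR C) AND (NOT C OR D)) OR A) OR C OR B   [eliminate IMPLIES]
= (NOT NOT ((NOT D OR C) AND (NOT C OR D)) AND NOT A) OR C OR B   [De Morgan]
= ((NOT D OR C) AND (NOT C OR D) AND NOT A) OR C OR B   [double negation]
= (NOT D OR C OR C OR B) AND (NOT C OR D OR C OR B) AND (NOT A OR C OR B)   [distribute OR over AND]
= (NOT D OR C OR B) AND (NOT A OR C OR B)   [simplify]

(NOT D OR C OR B) AND (NOT A OR C OR B)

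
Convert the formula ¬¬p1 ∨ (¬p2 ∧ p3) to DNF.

p1 ∨ (¬p2 ∧ p3)

¬¬p1 ∨ (¬p2 ∧ p3)
≡ p1 ∨ (¬p2 ∧ p3)   (double negation)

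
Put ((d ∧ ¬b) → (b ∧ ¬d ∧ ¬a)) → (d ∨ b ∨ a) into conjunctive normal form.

d ∨ b ∨ a

((d ∧ ¬b) → (b ∧ ¬d ∧ ¬a)) → (d ∨ b ∨ a)
= ¬((d ∧ ¬b) → (b ∧ ¬d ∧ ¬a)) ∨ d ∨ b ∨ a   — eliminate →
= ¬(¬(d ∧ ¬b) ∨ (b ∧ ¬d ∧ ¬a)) ∨ d ∨ b ∨ a   — eliminate →
= (¬¬(d ∧ ¬b) ∧ ¬(b ∧ ¬d ∧ ¬a)) ∨ d ∨ b ∨ a   — De Morgan
= (d ∧ ¬b ∧ ¬(b ∧ ¬d ∧ ¬a)) ∨ d ∨ b ∨ a   — double negation
= (d ∧ ¬b ∧ (¬b ∨ ¬¬d ∨ ¬¬a)) ∨ d ∨ b ∨ a   — De Morgan
= (d ∧ ¬b ∧ (¬b ∨ d ∨ ¬¬a)) ∨ d ∨ b ∨ a   — double negation
= (d ∧ ¬b ∧ (¬b ∨ d ∨ a)) ∨ d ∨ b ∨ a   — double negation
= (d ∨ d ∨ b ∨ a) ∧ (¬b ∨ d ∨ b ∨ a) ∧ (¬b ∨ d ∨ a ∨ d ∨ b ∨ a)   — distribute ∨ over ∧
= d ∨ b ∨ a   — simplify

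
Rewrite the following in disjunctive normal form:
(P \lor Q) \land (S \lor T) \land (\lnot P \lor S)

(P \lor Q) \land (S \lor T) \land (\lnot P \lor S)
≡ (P \land S \land \lnot P) \lor (P \land S \land S) \lor (P \land T \land \lnot P) \lor (P \land T \land S) \lor (Q \land S \land \lnot P) \lor (Q \land S \land S) \lor (Q \land T \land \lnot P) \lor (Q \land T \land S)   — distribute \land over \lor
≡ (P \land S) \lor (Q \land S) \lor (Q \land T \land \lnot P)   — simplify

(P \land S) \lor (Q \land S) \lor (Q \land T \land \lnot P)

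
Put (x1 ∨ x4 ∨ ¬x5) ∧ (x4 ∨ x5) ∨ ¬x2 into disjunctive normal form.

x1 ∧ x5 ∨ x4 ∨ ¬x2

(x1 ∨ x4 ∨ ¬x5) ∧ (x4 ∨ x5) ∨ ¬x2
⇔ x1 ∧ x4 ∨ x1 ∧ x5 ∨ x4 ∧ x4 ∨ x4 ∧ x5 ∨ ¬x5 ∧ x4 ∨ ¬x5 ∧ x5 ∨ ¬x2   — distribute ∧ over ∨
⇔ x1 ∧ x5 ∨ x4 ∨ ¬x2   — simplify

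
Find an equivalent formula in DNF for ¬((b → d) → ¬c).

(¬b ∧ c) ∨ (d ∧ c)

¬((b → d) → ¬c)
≡ ¬(¬(b → d) ∨ ¬c)   [eliminate →]
≡ ¬(¬(¬b ∨ d) ∨ ¬c)   [eliminate →]
≡ ¬¬(¬b ∨ d) ∧ ¬¬c   [De Morgan]
≡ (¬b ∨ d) ∧ ¬¬c   [double negation]
≡ (¬b ∨ d) ∧ c   [double negation]
≡ (¬b ∧ c) ∨ (d ∧ c)   [distribute ∧ over ∨]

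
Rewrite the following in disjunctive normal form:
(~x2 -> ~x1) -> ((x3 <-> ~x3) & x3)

~x2 & x1

(~x2 -> ~x1) -> ((x3 <-> ~x3) & x3)
≡ ~(~x2 -> ~x1) | ((x3 <-> ~x3) & x3)
≡ ~(~~x2 | ~x1) | ((x3 <-> ~x3) & x3)
≡ ~(~~x2 | ~x1) | ((x3 -> ~x3) & (~x3 -> x3) & x3)
≡ ~(~~x2 | ~x1) | ((~x3 | ~x3) & (~x3 -> x3) & x3)
≡ ~(~~x2 | ~x1) | ((~x3 | ~x3) & (~~x3 | x3) & x3)
≡ (~~~x2 & ~~x1) | ((~x3 | ~x3) & (~~x3 | x3) & x3)
≡ (~x2 & ~~x1) | ((~x3 | ~x3) & (~~x3 | x3) & x3)
≡ (~x2 & x1) | ((~x3 | ~x3) & (~~x3 | x3) & x3)
≡ (~x2 & x1) | ((~x3 | ~x3) & (x3 | x3) & x3)
≡ (~x2 & x1) | (~x3 & x3 & x3) | (~x3 & x3 & x3) | (~x3 & x3 & x3) | (~x3 & x3 & x3)
≡ ~x2 & x1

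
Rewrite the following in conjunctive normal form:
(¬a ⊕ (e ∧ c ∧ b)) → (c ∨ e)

a ∨ e ∨ c

(¬a ⊕ (e ∧ c ∧ b)) → (c ∨ e)
≡ ¬(¬a ⊕ (e ∧ c ∧ b)) ∨ c ∨ e   — eliminate →
≡ ¬((¬a ∨ (e ∧ c ∧ b)) ∧ ¬(¬a ∧ e ∧ c ∧ b)) ∨ c ∨ e   — expand ⊕
≡ ¬(¬a ∨ (e ∧ c ∧ b)) ∨ ¬¬(¬a ∧ e ∧ c ∧ b) ∨ c ∨ e   — De Morgan
≡ (¬¬a ∧ ¬(e ∧ c ∧ b)) ∨ ¬¬(¬a ∧ e ∧ c ∧ b) ∨ c ∨ e   — De Morgan
≡ (a ∧ ¬(e ∧ c ∧ b)) ∨ ¬¬(¬a ∧ e ∧ c ∧ b) ∨ c ∨ e   — double negation
≡ (a ∧ (¬e ∨ ¬c ∨ ¬b)) ∨ ¬¬(¬a ∧ e ∧ c ∧ b) ∨ c ∨ e   — De Morgan
≡ (a ∧ (¬e ∨ ¬c ∨ ¬b)) ∨ (¬a ∧ e ∧ c ∧ b) ∨ c ∨ e   — double negation
≡ (a ∨ ¬a ∨ c ∨ e) ∧ (a ∨ e ∨ c ∨ e) ∧ (a ∨ c ∨ c ∨ e) ∧ (a ∨ b ∨ c ∨ e) ∧ (¬e ∨ ¬c ∨ ¬b ∨ ¬a ∨ c ∨ e) ∧ (¬e ∨ ¬c ∨ ¬b ∨ e ∨ c ∨ e) ∧ (¬e ∨ ¬c ∨ ¬b ∨ c ∨ c ∨ e) ∧ (¬e ∨ ¬c ∨ ¬b ∨ b ∨ c ∨ e)   — distribute ∨ over ∧
≡ a ∨ e ∨ c   — simplify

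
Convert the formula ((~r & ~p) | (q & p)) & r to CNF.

(~r | q) & (~r | p) & (~p | q) & r

((~r & ~p) | (q & p)) & r
⇔ (~r | q) & (~r | p) & (~p | q) & (~p | p) & r
⇔ (~r | q) & (~r | p) & (~p | q) & r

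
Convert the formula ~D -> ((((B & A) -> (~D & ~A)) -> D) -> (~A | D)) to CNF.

D | ~B | ~A

~D -> ((((B & A) -> (~D & ~A)) -> D) -> (~A | D))
≡ ~~D | ((((B & A) -> (~D & ~A)) -> D) -> (~A | D))   [eliminate ->]
≡ ~~D | ~(((B & A) -> (~D & ~A)) -> D) | ~A | D   [eliminate ->]
≡ ~~D | ~(~((B & A) -> (~D & ~A)) | D) | ~A | D   [eliminate ->]
≡ ~~D | ~(~(~(B & A) | (~D & ~A)) | D) | ~A | D   [eliminate ->]
≡ D | ~(~(~(B & A) | (~D & ~A)) | D) | ~A | D   [double negation]
≡ D | (~~(~(B & A) | (~D & ~A)) & ~D) | ~A | D   [De Morgan]
≡ D | ((~(B & A) | (~D & ~A)) & ~D) | ~A | D   [double negation]
≡ D | ((~B | ~A | (~D & ~A)) & ~D) | ~A | D   [De Morgan]
≡ (D | ~B | ~A | ~D | ~A | D) & (D | ~B | ~A | ~A | ~A | D) & (D | ~D | ~A | D)   [distribute | over &]
≡ D | ~B | ~A   [simplify]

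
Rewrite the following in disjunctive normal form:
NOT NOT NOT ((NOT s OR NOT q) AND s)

NOT NOT NOT ((NOT s OR NOT q) AND s)
⇔ NOT ((NOT s OR NOT q) AND s)   [double negation]
⇔ NOT (NOT s OR NOT q) OR NOT s   [De Morgan]
⇔ (NOT NOT s AND NOT NOT q) OR NOT s   [De Morgan]
⇔ (s AND NOT NOT q) OR NOT s   [double negation]
⇔ (s AND q) OR NOT s   [double negation]

(s AND q) OR NOT s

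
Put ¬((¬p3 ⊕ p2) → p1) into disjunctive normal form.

(¬p3 ∧ ¬p2 ∧ ¬p1) ∨ (p3 ∧ p2 ∧ ¬p1)

¬((¬p3 ⊕ p2) → p1)
≡ ¬(¬(¬p3 ⊕ p2) ∨ p1)   (eliminate →)
≡ ¬(¬((¬p3 ∧ ¬p2) ∨ (¬¬p3 ∧ p2)) ∨ p1)   (expand ⊕)
≡ ¬¬((¬p3 ∧ ¬p2) ∨ (¬¬p3 ∧ p2)) ∧ ¬p1   (De Morgan)
≡ ((¬p3 ∧ ¬p2) ∨ (¬¬p3 ∧ p2)) ∧ ¬p1   (double negation)
≡ ((¬p3 ∧ ¬p2) ∨ (p3 ∧ p2)) ∧ ¬p1   (double negation)
≡ (¬p3 ∧ ¬p2 ∧ ¬p1) ∨ (p3 ∧ p2 ∧ ¬p1)   (distribute ∧ over ∨)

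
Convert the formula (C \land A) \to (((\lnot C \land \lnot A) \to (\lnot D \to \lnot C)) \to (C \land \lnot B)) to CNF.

(C \land A) \to (((\lnot C \land \lnot A) \to (\lnot D \to \lnot C)) \to (C \land \lnot B))
≡ \lnot (C \land A) \lor (((\lnot C \land \lnot A) \to (\lnot D \to \lnot C)) \to (C \land \lnot B))   [eliminate \to]
≡ \lnot (C \land A) \lor \lnot ((\lnot C \land \lnot A) \to (\lnot D \to \lnot C)) \lor (C \land \lnot B)   [eliminate \to]
≡ \lnot (C \land A) \lor \lnot (\lnot (\lnot C \land \lnot A) \lor (\lnot D \to \lnot C)) \lor (C \land \lnot B)   [eliminate \to]
≡ \lnot (C \land A) \lor \lnot (\lnot (\lnot C \land \lnot A) \lor \lnot \lnot D \lor \lnot C) \lor (C \land \lnot B)   [eliminate \to]
≡ \lnot C \lor \lnot A \lor \lnot (\lnot (\lnot C \land \lnot A) \lor \lnot \lnot D \lor \lnot C) \lor (C \land \lnot B)   [De Morgan]
≡ \lnot C \lor \lnot A \lor (\lnot \lnot (\lnot C \land \lnot A) \land \lnot \lnot \lnot D \land \lnot \lnot C) \lor (C \land \lnot B)   [De Morgan]
≡ \lnot C \lor \lnot A \lor (\lnot C \land \lnot A \land \lnot \lnot \lnot D \land \lnot \lnot C) \lor (C \land \lnot B)   [double negation]
≡ \lnot C \lor \lnot A \lor (\lnot C \land \lnot A \land \lnot D \land \lnot \lnot C) \lor (C \land \lnot B)   [double negation]
≡ \lnot C \lor \lnot A \lor (\lnot C \land \lnot A \land \lnot D \land C) \lor (C \land \lnot B)   [double negation]
≡ (\lnot C \lor \lnot A \lor \lnot C \lor C) \land (\lnot C \lor \lnot A \lor \lnot C \lor \lnot B) \land (\lnot C \lor \lnot A \lor \lnot A \lor C) \land (\lnot C \lor \lnot A \lor \lnot A \lor \lnot B) \land (\lnot C \lor \lnot A \lor \lnot D \lor C) \land (\lnot C \lor \lnot A \lor \lnot D \lor \lnot B) \land (\lnot C \lor \lnot A \lor C \lor C) \land (\lnot C \lor \lnot A \lor C \lor \lnot B)   [distribute \lor over \land]
≡ \lnot C \lor \lnot A \lor \lnot B   [simplify]

\lnot C \lor \lnot A \lor \lnot B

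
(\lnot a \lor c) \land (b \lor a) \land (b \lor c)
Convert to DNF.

(\lnot a \lor c) \land (b \lor a) \land (b \lor c)
= (\lnot a \land b \land b) \lor (\lnot a \land b \land c) \lor (\lnot a \land a \land b) \lor (\lnot a \land a \land c) \lor (c \land b \land b) \lor (c \land b \land c) \lor (c \land a \land b) \lor (c \land a \land c)   [distribute \land over \lor]
= (\lnot a \land b) \lor (c \land b) \lor (c \land a)   [simplify]

(\lnot a \land b) \lor (c \land b) \lor (c \land a)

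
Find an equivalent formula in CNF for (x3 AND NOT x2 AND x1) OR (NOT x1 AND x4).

(x3 OR NOT x1) AND (x3 OR x4) AND (NOT x2 OR NOT x1) AND (NOT x2 OR x4) AND (x1 OR x4)

(x3 AND NOT x2 AND x1) OR (NOT x1 AND x4)
≡ (x3 OR NOT x1) AND (x3 OR x4) AND (NOT x2 OR NOT x1) AND (NOT x2 OR x4) AND (x1 OR NOT x1) AND (x1 OR x4)   — distribute OR over AND
≡ (x3 OR NOT x1) AND (x3 OR x4) AND (NOT x2 OR NOT x1) AND (NOT x2 OR x4) AND (x1 OR x4)   — simplify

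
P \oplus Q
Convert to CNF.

(P \lor Q) \land (\lnot P \lor \lnot Q)

P \oplus Q
⇔ (P \lor Q) \land \lnot (P \land Q)   [expand \oplus]
⇔ (P \lor Q) \land (\lnot P \lor \lnot Q)   [De Morgan]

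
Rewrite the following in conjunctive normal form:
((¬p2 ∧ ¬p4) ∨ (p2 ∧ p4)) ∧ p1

((¬p2 ∧ ¬p4) ∨ (p2 ∧ p4)) ∧ p1
= (¬p2 ∨ p2) ∧ (¬p2 ∨ p4) ∧ (¬p4 ∨ p2) ∧ (¬p4 ∨ p4) ∧ p1   [distribute ∨ over ∧]
= (¬p2 ∨ p4) ∧ (¬p4 ∨ p2) ∧ p1   [simplify]

(¬p2 ∨ p4) ∧ (¬p4 ∨ p2) ∧ p1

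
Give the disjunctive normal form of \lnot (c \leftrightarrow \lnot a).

\lnot (c \leftrightarrow \lnot a)
⇔ \lnot ((c \to \lnot a) \land (\lnot a \to c))   [eliminate \leftrightarrow]
⇔ \lnot ((\lnot c \lor \lnot a) \land (\lnot a \to c))   [eliminate \to]
⇔ \lnot ((\lnot c \lor \lnot a) \land (\lnot \lnot a \lor c))   [eliminate \to]
⇔ \lnot (\lnot c \lor \lnot a) \lor \lnot (\lnot \lnot a \lor c)   [De Morgan]
⇔ (\lnot \lnot c \land \lnot \lnot a) \lor \lnot (\lnot \lnot a \lor c)   [De Morgan]
⇔ (c \land \lnot \lnot a) \lor \lnot (\lnot \lnot a \lor c)   [double negation]
⇔ (c \land a) \lor \lnot (\lnot \lnot a \lor c)   [double negation]
⇔ (c \land a) \lor (\lnot \lnot \lnot a \land \lnot c)   [De Morgan]
⇔ (c \land a) \lor (\lnot a \land \lnot c)   [double negation]

(c \land a) \lor (\lnot a \land \lnot c)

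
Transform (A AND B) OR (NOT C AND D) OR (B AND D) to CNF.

(A AND B) OR (NOT C AND D) OR (B AND D)
≡ (A OR NOT C OR B) AND (A OR NOT C OR D) AND (A OR D OR B) AND (A OR D OR D) AND (B OR NOT C OR B) AND (B OR NOT C OR D) AND (B OR D OR B) AND (B OR D OR D)
≡ (A OR D) AND (B OR NOT C) AND (B OR D)

(A OR D) AND (B OR NOT C) AND (B OR D)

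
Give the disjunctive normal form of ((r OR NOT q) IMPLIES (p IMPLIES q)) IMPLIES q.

(NOT q AND p) OR q

((r OR NOT q) IMPLIES (p IMPLIES q)) IMPLIES q
≡ NOT ((r OR NOT q) IMPLIES (p IMPLIES q)) OR q
≡ NOT (NOT (r OR NOT q) OR (p IMPLIES q)) OR q
≡ NOT (NOT (r OR NOT q) OR NOT p OR q) OR q
≡ (NOT NOT (r OR NOT q) AND NOT NOT p AND NOT q) OR q
≡ ((r OR NOT q) AND NOT NOT p AND NOT q) OR q
≡ ((r OR NOT q) AND p AND NOT q) OR q
≡ (r AND p AND NOT q) OR (NOT q AND p AND NOT q) OR q
≡ (NOT q AND p) OR q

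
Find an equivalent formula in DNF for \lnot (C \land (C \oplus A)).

\lnot C \lor A \land C

\lnot (C \land (C \oplus A))
≡ \lnot (C \land (C \land \lnot A \lor \lnot C \land A))
≡ \lnot C \lor \lnot (C \land \lnot A \lor \lnot C \land A)
≡ \lnot C \lor \lnot (C \land \lnot A) \land \lnot (\lnot C \land A)
≡ \lnot C \lor (\lnot C \lor \lnot \lnot A) \land \lnot (\lnot C \land A)
≡ \lnot C \lor (\lnot C \lor A) \land \lnot (\lnot C \land A)
≡ \lnot C \lor (\lnot C \lor A) \land (\lnot \lnot C \lor \lnot A)
≡ \lnot C \lor (\lnot C \lor A) \land (C \lor \lnot A)
≡ \lnot C \lor \lnot C \land C \lor \lnot C \land \lnot A \lor A \land C \lor A \land \lnot A
≡ \lnot C \lor A \land C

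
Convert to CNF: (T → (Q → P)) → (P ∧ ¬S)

(T → (Q → P)) → (P ∧ ¬S)
≡ ¬(T → (Q → P)) ∨ (P ∧ ¬S)   — eliminate →
≡ ¬(¬T ∨ (Q → P)) ∨ (P ∧ ¬S)   — eliminate →
≡ ¬(¬T ∨ ¬Q ∨ P) ∨ (P ∧ ¬S)   — eliminate →
≡ (¬¬T ∧ ¬¬Q ∧ ¬P) ∨ (P ∧ ¬S)   — De Morgan
≡ (T ∧ ¬¬Q ∧ ¬P) ∨ (P ∧ ¬S)   — double negation
≡ (T ∧ Q ∧ ¬P) ∨ (P ∧ ¬S)   — double negation
≡ (T ∨ P) ∧ (T ∨ ¬S) ∧ (Q ∨ P) ∧ (Q ∨ ¬S) ∧ (¬P ∨ P) ∧ (¬P ∨ ¬S)   — distribute ∨ over ∧
≡ (T ∨ P) ∧ (T ∨ ¬S) ∧ (Q ∨ P) ∧ (Q ∨ ¬S) ∧ (¬P ∨ ¬S)   — simplify

(T ∨ P) ∧ (T ∨ ¬S) ∧ (Q ∨ P) ∧ (Q ∨ ¬S) ∧ (¬P ∨ ¬S)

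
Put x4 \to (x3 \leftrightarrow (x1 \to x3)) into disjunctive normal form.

\lnot x4 \lor (\lnot x3 \land x1) \lor x3

x4 \to (x3 \leftrightarrow (x1 \to x3))
⇔ \lnot x4 \lor (x3 \leftrightarrow (x1 \to x3))   [eliminate \to]
⇔ \lnot x4 \lor ((x3 \to (x1 \to x3)) \land ((x1 \to x3) \to x3))   [eliminate \leftrightarrow]
⇔ \lnot x4 \lor ((\lnot x3 \lor (x1 \to x3)) \land ((x1 \to x3) \to x3))   [eliminate \to]
⇔ \lnot x4 \lor ((\lnot x3 \lor \lnot x1 \lor x3) \land ((x1 \to x3) \to x3))   [eliminate \to]
⇔ \lnot x4 \lor ((\lnot x3 \lor \lnot x1 \lor x3) \land (\lnot (x1 \to x3) \lor x3))   [eliminate \to]
⇔ \lnot x4 \lor ((\lnot x3 \lor \lnot x1 \lor x3) \land (\lnot (\lnot x1 \lor x3) \lor x3))   [eliminate \to]
⇔ \lnot x4 \lor ((\lnot x3 \lor \lnot x1 \lor x3) \land ((\lnot \lnot x1 \land \lnot x3) \lor x3))   [De Morgan]
⇔ \lnot x4 \lor ((\lnot x3 \lor \lnot x1 \lor x3) \land ((x1 \land \lnot x3) \lor x3))   [double negation]
⇔ \lnot x4 \lor (\lnot x3 \land x1 \land \lnot x3) \lor (\lnot x3 \land x3) \lor (\lnot x1 \land x1 \land \lnot x3) \lor (\lnot x1 \land x3) \lor (x3 \land x1 \land \lnot x3) \lor (x3 \land x3)   [distribute \land over \lor]
⇔ \lnot x4 \lor (\lnot x3 \land x1) \lor x3   [simplify]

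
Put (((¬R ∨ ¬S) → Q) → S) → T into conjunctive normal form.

(((¬R ∨ ¬S) → Q) → S) → T
≡ ¬(((¬R ∨ ¬S) → Q) → S) ∨ T   (eliminate →)
≡ ¬(¬((¬R ∨ ¬S) → Q) ∨ S) ∨ T   (eliminate →)
≡ ¬(¬(¬(¬R ∨ ¬S) ∨ Q) ∨ S) ∨ T   (eliminate →)
≡ (¬¬(¬(¬R ∨ ¬S) ∨ Q) ∧ ¬S) ∨ T   (De Morgan)
≡ ((¬(¬R ∨ ¬S) ∨ Q) ∧ ¬S) ∨ T   (double negation)
≡ (((¬¬R ∧ ¬¬S) ∨ Q) ∧ ¬S) ∨ T   (De Morgan)
≡ (((R ∧ ¬¬S) ∨ Q) ∧ ¬S) ∨ T   (double negation)
≡ (((R ∧ S) ∨ Q) ∧ ¬S) ∨ T   (double negation)
≡ (R ∨ Q ∨ T) ∧ (S ∨ Q ∨ T) ∧ (¬S ∨ T)   (distribute ∨ over ∧)

(R ∨ Q ∨ T) ∧ (S ∨ Q ∨ T) ∧ (¬S ∨ T)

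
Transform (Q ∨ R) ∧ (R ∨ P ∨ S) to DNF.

(Q ∨ R) ∧ (R ∨ P ∨ S)
≡ Q ∧ R ∨ Q ∧ P ∨ Q ∧ S ∨ R ∧ R ∨ R ∧ P ∨ R ∧ S   [distribute ∧ over ∨]
≡ Q ∧ P ∨ Q ∧ S ∨ R   [simplify]

Q ∧ P ∨ Q ∧ S ∨ R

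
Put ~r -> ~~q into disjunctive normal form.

r | q

~r -> ~~q
⇔ ~~r | ~~q   — eliminate ->
⇔ r | ~~q   — double negation
⇔ r | q   — double negation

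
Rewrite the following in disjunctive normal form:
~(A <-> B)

~(A <-> B)
≡ ~((A -> B) & (B -> A))   [eliminate <->]
≡ ~((~A | B) & (B -> A))   [eliminate ->]
≡ ~((~A | B) & (~B | A))   [eliminate ->]
≡ ~(~A | B) | ~(~B | A)   [De Morgan]
≡ (~~A & ~B) | ~(~B | A)   [De Morgan]
≡ (A & ~B) | ~(~B | A)   [double negation]
≡ (A & ~B) | (~~B & ~A)   [De Morgan]
≡ (A & ~B) | (B & ~A)   [double negation]

(A & ~B) | (B & ~A)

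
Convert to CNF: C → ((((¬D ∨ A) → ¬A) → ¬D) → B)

C → ((((¬D ∨ A) → ¬A) → ¬D) → B)
≡ ¬C ∨ ((((¬D ∨ A) → ¬A) → ¬D) → B)   (eliminate →)
≡ ¬C ∨ ¬(((¬D ∨ A) → ¬A) → ¬D) ∨ B   (eliminate →)
≡ ¬C ∨ ¬(¬((¬D ∨ A) → ¬A) ∨ ¬D) ∨ B   (eliminate →)
≡ ¬C ∨ ¬(¬(¬(¬D ∨ A) ∨ ¬A) ∨ ¬D) ∨ B   (eliminate →)
≡ ¬C ∨ (¬¬(¬(¬D ∨ A) ∨ ¬A) ∧ ¬¬D) ∨ B   (De Morgan)
≡ ¬C ∨ ((¬(¬D ∨ A) ∨ ¬A) ∧ ¬¬D) ∨ B   (double negation)
≡ ¬C ∨ (((¬¬D ∧ ¬A) ∨ ¬A) ∧ ¬¬D) ∨ B   (De Morgan)
≡ ¬C ∨ (((D ∧ ¬A) ∨ ¬A) ∧ ¬¬D) ∨ B   (double negation)
≡ ¬C ∨ (((D ∧ ¬A) ∨ ¬A) ∧ D) ∨ B   (double negation)
≡ (¬C ∨ D ∨ ¬A ∨ B) ∧ (¬C ∨ ¬A ∨ ¬A ∨ B) ∧ (¬C ∨ D ∨ B)   (distribute ∨ over ∧)
≡ (¬C ∨ ¬A ∨ B) ∧ (¬C ∨ D ∨ B)   (simplify)

(¬C ∨ ¬A ∨ B) ∧ (¬C ∨ D ∨ B)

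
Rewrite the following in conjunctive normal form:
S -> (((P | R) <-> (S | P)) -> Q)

S -> (((P | R) <-> (S | P)) -> Q)
= ~S | (((P | R) <-> (S | P)) -> Q)   [eliminate ->]
= ~S | ~((P | R) <-> (S | P)) | Q   [eliminate ->]
= ~S | ~(((P | R) -> (S | P)) & ((S | P) -> (P | R))) | Q   [eliminate <->]
= ~S | ~((~(P | R) | S | P) & ((S | P) -> (P | R))) | Q   [eliminate ->]
= ~S | ~((~(P | R) | S | P) & (~(S | P) | P | R)) | Q   [eliminate ->]
= ~S | ~(~(P | R) | S | P) | ~(~(S | P) | P | R) | Q   [De Morgan]
= ~S | (~~(P | R) & ~S & ~P) | ~(~(S | P) | P | R) | Q   [De Morgan]
= ~S | ((P | R) & ~S & ~P) | ~(~(S | P) | P | R) | Q   [double negation]
= ~S | ((P | R) & ~S & ~P) | (~~(S | P) & ~P & ~R) | Q   [De Morgan]
= ~S | ((P | R) & ~S & ~P) | ((S | P) & ~P & ~R) | Q   [double negation]
= (~S | P | R | S | P | Q) & (~S | P | R | ~P | Q) & (~S | P | R | ~R | Q) & (~S | ~S | S | P | Q) & (~S | ~S | ~P | Q) & (~S | ~S | ~R | Q) & (~S | ~P | S | P | Q) & (~S | ~P | ~P | Q) & (~S | ~P | ~R | Q)   [distribute | over &]
= (~S | ~P | Q) & (~S | ~R | Q)   [simplify]

(~S | ~P | Q) & (~S | ~R | Q)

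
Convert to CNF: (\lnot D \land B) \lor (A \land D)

(\lnot D \lor A) \land (B \lor A) \land (B \lor D)

(\lnot D \land B) \lor (A \land D)
≡ (\lnot D \lor A) \land (\lnot D \lor D) \land (B \lor A) \land (B \lor D)   (distribute \lor over \land)
≡ (\lnot D \lor A) \land (B \lor A) \land (B \lor D)   (simplify)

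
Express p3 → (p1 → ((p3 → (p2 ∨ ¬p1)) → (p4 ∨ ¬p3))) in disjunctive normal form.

¬p3 ∨ ¬p1 ∨ (p3 ∧ ¬p2 ∧ p1) ∨ p4

p3 → (p1 → ((p3 → (p2 ∨ ¬p1)) → (p4 ∨ ¬p3)))
≡ ¬p3 ∨ (p1 → ((p3 → (p2 ∨ ¬p1)) → (p4 ∨ ¬p3)))   [eliminate →]
≡ ¬p3 ∨ ¬p1 ∨ ((p3 → (p2 ∨ ¬p1)) → (p4 ∨ ¬p3))   [eliminate →]
≡ ¬p3 ∨ ¬p1 ∨ ¬(p3 → (p2 ∨ ¬p1)) ∨ p4 ∨ ¬p3   [eliminate →]
≡ ¬p3 ∨ ¬p1 ∨ ¬(¬p3 ∨ p2 ∨ ¬p1) ∨ p4 ∨ ¬p3   [eliminate →]
≡ ¬p3 ∨ ¬p1 ∨ (¬¬p3 ∧ ¬p2 ∧ ¬¬p1) ∨ p4 ∨ ¬p3   [De Morgan]
≡ ¬p3 ∨ ¬p1 ∨ (p3 ∧ ¬p2 ∧ ¬¬p1) ∨ p4 ∨ ¬p3   [double negation]
≡ ¬p3 ∨ ¬p1 ∨ (p3 ∧ ¬p2 ∧ p1) ∨ p4 ∨ ¬p3   [double negation]
≡ ¬p3 ∨ ¬p1 ∨ (p3 ∧ ¬p2 ∧ p1) ∨ p4   [simplify]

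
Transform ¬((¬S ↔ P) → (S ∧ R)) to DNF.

(S ∧ ¬P ∧ ¬R) ∨ (P ∧ ¬S)

¬((¬S ↔ P) → (S ∧ R))
≡ ¬(¬(¬S ↔ P) ∨ (S ∧ R))   (eliminate →)
≡ ¬(¬((¬S → P) ∧ (P → ¬S)) ∨ (S ∧ R))   (eliminate ↔)
≡ ¬(¬((¬¬S ∨ P) ∧ (P → ¬S)) ∨ (S ∧ R))   (eliminate →)
≡ ¬(¬((¬¬S ∨ P) ∧ (¬P ∨ ¬S)) ∨ (S ∧ R))   (eliminate →)
≡ ¬¬((¬¬S ∨ P) ∧ (¬P ∨ ¬S)) ∧ ¬(S ∧ R)   (De Morgan)
≡ (¬¬S ∨ P) ∧ (¬P ∨ ¬S) ∧ ¬(S ∧ R)   (double negation)
≡ (S ∨ P) ∧ (¬P ∨ ¬S) ∧ ¬(S ∧ R)   (double negation)
≡ (S ∨ P) ∧ (¬P ∨ ¬S) ∧ (¬S ∨ ¬R)   (De Morgan)
≡ (S ∧ ¬P ∧ ¬S) ∨ (S ∧ ¬P ∧ ¬R) ∨ (S ∧ ¬S ∧ ¬S) ∨ (S ∧ ¬S ∧ ¬R) ∨ (P ∧ ¬P ∧ ¬S) ∨ (P ∧ ¬P ∧ ¬R) ∨ (P ∧ ¬S ∧ ¬S) ∨ (P ∧ ¬S ∧ ¬R)   (distribute ∧ over ∨)
≡ (S ∧ ¬P ∧ ¬R) ∨ (P ∧ ¬S)   (simplify)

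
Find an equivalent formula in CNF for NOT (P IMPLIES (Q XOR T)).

P AND (NOT Q OR T) AND (NOT T OR Q)

NOT (P IMPLIES (Q XOR T))
≡ NOT (NOT P OR (Q XOR T))   [eliminate IMPLIES]
≡ NOT (NOT P OR ((Q OR T) AND NOT (Q AND T)))   [expand XOR]
≡ NOT NOT P AND NOT ((Q OR T) AND NOT (Q AND T))   [De Morgan]
≡ P AND NOT ((Q OR T) AND NOT (Q AND T))   [double negation]
≡ P AND (NOT (Q OR T) OR NOT NOT (Q AND T))   [De Morgan]
≡ P AND ((NOT Q AND NOT T) OR NOT NOT (Q AND T))   [De Morgan]
≡ P AND ((NOT Q AND NOT T) OR (Q AND T))   [double negation]
≡ P AND (NOT Q OR Q) AND (NOT Q OR T) AND (NOT T OR Q) AND (NOT T OR T)   [distribute OR over AND]
≡ P AND (NOT Q OR T) AND (NOT T OR Q)   [simplify]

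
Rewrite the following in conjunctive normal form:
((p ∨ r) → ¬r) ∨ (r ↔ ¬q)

¬r ∨ ¬q

((p ∨ r) → ¬r) ∨ (r ↔ ¬q)
= ¬(p ∨ r) ∨ ¬r ∨ (r ↔ ¬q)   — eliminate →
= ¬(p ∨ r) ∨ ¬r ∨ ((r → ¬q) ∧ (¬q → r))   — eliminate ↔
= ¬(p ∨ r) ∨ ¬r ∨ ((¬r ∨ ¬q) ∧ (¬q → r))   — eliminate →
= ¬(p ∨ r) ∨ ¬r ∨ ((¬r ∨ ¬q) ∧ (¬¬q ∨ r))   — eliminate →
= (¬p ∧ ¬r) ∨ ¬r ∨ ((¬r ∨ ¬q) ∧ (¬¬q ∨ r))   — De Morgan
= (¬p ∧ ¬r) ∨ ¬r ∨ ((¬r ∨ ¬q) ∧ (q ∨ r))   — double negation
= (¬p ∨ ¬r ∨ ¬r ∨ ¬q) ∧ (¬p ∨ ¬r ∨ q ∨ r) ∧ (¬r ∨ ¬r ∨ ¬r ∨ ¬q) ∧ (¬r ∨ ¬r ∨ q ∨ r)   — distribute ∨ over ∧
= ¬r ∨ ¬q   — simplify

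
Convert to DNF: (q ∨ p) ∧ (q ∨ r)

(q ∨ p) ∧ (q ∨ r)
≡ (q ∧ q) ∨ (q ∧ r) ∨ (p ∧ q) ∨ (p ∧ r)   (distribute ∧ over ∨)
≡ q ∨ (p ∧ r)   (simplify)

q ∨ (p ∧ r)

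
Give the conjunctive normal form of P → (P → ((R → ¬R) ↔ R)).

(¬P ∨ R) ∧ (¬P ∨ ¬R)

P → (P → ((R → ¬R) ↔ R))
≡ ¬P ∨ (P → ((R → ¬R) ↔ R))
≡ ¬P ∨ ¬P ∨ ((R → ¬R) ↔ R)
≡ ¬P ∨ ¬P ∨ (((R → ¬R) → R) ∧ (R → (R → ¬R)))
≡ ¬P ∨ ¬P ∨ ((¬(R → ¬R) ∨ R) ∧ (R → (R → ¬R)))
≡ ¬P ∨ ¬P ∨ ((¬(¬R ∨ ¬R) ∨ R) ∧ (R → (R → ¬R)))
≡ ¬P ∨ ¬P ∨ ((¬(¬R ∨ ¬R) ∨ R) ∧ (¬R ∨ (R → ¬R)))
≡ ¬P ∨ ¬P ∨ ((¬(¬R ∨ ¬R) ∨ R) ∧ (¬R ∨ ¬R ∨ ¬R))
≡ ¬P ∨ ¬P ∨ (((¬¬R ∧ ¬¬R) ∨ R) ∧ (¬R ∨ ¬R ∨ ¬R))
≡ ¬P ∨ ¬P ∨ (((R ∧ ¬¬R) ∨ R) ∧ (¬R ∨ ¬R ∨ ¬R))
≡ ¬P ∨ ¬P ∨ (((R ∧ R) ∨ R) ∧ (¬R ∨ ¬R ∨ ¬R))
≡ (¬P ∨ ¬P ∨ R ∨ R) ∧ (¬P ∨ ¬P ∨ R ∨ R) ∧ (¬P ∨ ¬P ∨ ¬R ∨ ¬R ∨ ¬R)
≡ (¬P ∨ R) ∧ (¬P ∨ ¬R)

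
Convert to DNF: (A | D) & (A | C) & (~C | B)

(A & ~C) | (A & B) | (D & C & B)

(A | D) & (A | C) & (~C | B)
= (A & A & ~C) | (A & A & B) | (A & C & ~C) | (A & C & B) | (D & A & ~C) | (D & A & B) | (D & C & ~C) | (D & C & B)   [distribute & over |]
= (A & ~C) | (A & B) | (D & C & B)   [simplify]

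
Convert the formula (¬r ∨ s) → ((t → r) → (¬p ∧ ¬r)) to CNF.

(r ∨ t ∨ ¬p) ∧ (¬s ∨ t ∨ ¬p) ∧ (¬s ∨ ¬r)

(¬r ∨ s) → ((t → r) → (¬p ∧ ¬r))
= ¬(¬r ∨ s) ∨ ((t → r) → (¬p ∧ ¬r))   [eliminate →]
= ¬(¬r ∨ s) ∨ ¬(t → r) ∨ (¬p ∧ ¬r)   [eliminate →]
= ¬(¬r ∨ s) ∨ ¬(¬t ∨ r) ∨ (¬p ∧ ¬r)   [eliminate →]
= (¬¬r ∧ ¬s) ∨ ¬(¬t ∨ r) ∨ (¬p ∧ ¬r)   [De Morgan]
= (r ∧ ¬s) ∨ ¬(¬t ∨ r) ∨ (¬p ∧ ¬r)   [double negation]
= (r ∧ ¬s) ∨ (¬¬t ∧ ¬r) ∨ (¬p ∧ ¬r)   [De Morgan]
= (r ∧ ¬s) ∨ (t ∧ ¬r) ∨ (¬p ∧ ¬r)   [double negation]
= (r ∨ t ∨ ¬p) ∧ (r ∨ t ∨ ¬r) ∧ (r ∨ ¬r ∨ ¬p) ∧ (r ∨ ¬r ∨ ¬r) ∧ (¬s ∨ t ∨ ¬p) ∧ (¬s ∨ t ∨ ¬r) ∧ (¬s ∨ ¬r ∨ ¬p) ∧ (¬s ∨ ¬r ∨ ¬r)   [distribute ∨ over ∧]
= (r ∨ t ∨ ¬p) ∧ (¬s ∨ t ∨ ¬p) ∧ (¬s ∨ ¬r)   [simplify]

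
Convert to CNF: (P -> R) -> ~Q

(P | ~Q) & (~R | ~Q)

(P -> R) -> ~Q
≡ ~(P -> R) | ~Q   [eliminate ->]
≡ ~(~P | R) | ~Q   [eliminate ->]
≡ (~~P & ~R) | ~Q   [De Morgan]
≡ (P & ~R) | ~Q   [double negation]
≡ (P | ~Q) & (~R | ~Q)   [distribute | over &]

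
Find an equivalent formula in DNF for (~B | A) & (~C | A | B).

(~B | A) & (~C | A | B)
≡ (~B & ~C) | (~B & A) | (~B & B) | (A & ~C) | (A & A) | (A & B)   — distribute & over |
≡ (~B & ~C) | A   — simplify

(~B & ~C) | A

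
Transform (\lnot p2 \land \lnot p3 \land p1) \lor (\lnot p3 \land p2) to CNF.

\lnot p3 \land (p1 \lor p2)

(\lnot p2 \land \lnot p3 \land p1) \lor (\lnot p3 \land p2)
≡ (\lnot p2 \lor \lnot p3) \land (\lnot p2 \lor p2) \land (\lnot p3 \lor \lnot p3) \land (\lnot p3 \lor p2) \land (p1 \lor \lnot p3) \land (p1 \lor p2)   (distribute \lor over \land)
≡ \lnot p3 \land (p1 \lor p2)   (simplify)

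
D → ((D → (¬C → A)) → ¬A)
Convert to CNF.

¬D ∨ ¬A

D → ((D → (¬C → A)) → ¬A)
≡ ¬D ∨ ((D → (¬C → A)) → ¬A)   — eliminate →
≡ ¬D ∨ ¬(D → (¬C → A)) ∨ ¬A   — eliminate →
≡ ¬D ∨ ¬(¬D ∨ (¬C → A)) ∨ ¬A   — eliminate →
≡ ¬D ∨ ¬(¬D ∨ ¬¬C ∨ A) ∨ ¬A   — eliminate →
≡ ¬D ∨ (¬¬D ∧ ¬¬¬C ∧ ¬A) ∨ ¬A   — De Morgan
≡ ¬D ∨ (D ∧ ¬¬¬C ∧ ¬A) ∨ ¬A   — double negation
≡ ¬D ∨ (D ∧ ¬C ∧ ¬A) ∨ ¬A   — double negation
≡ (¬D ∨ D ∨ ¬A) ∧ (¬D ∨ ¬C ∨ ¬A) ∧ (¬D ∨ ¬A ∨ ¬A)   — distribute ∨ over ∧
≡ ¬D ∨ ¬A   — simplify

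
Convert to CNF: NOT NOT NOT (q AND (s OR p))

NOT NOT NOT (q AND (s OR p))
⇔ NOT (q AND (s OR p))   [double negation]
⇔ NOT q OR NOT (s OR p)   [De Morgan]
⇔ NOT q OR (NOT s AND NOT p)   [De Morgan]
⇔ (NOT q OR NOT s) AND (NOT q OR NOT p)   [distribute OR over AND]

(NOT q OR NOT s) AND (NOT q OR NOT p)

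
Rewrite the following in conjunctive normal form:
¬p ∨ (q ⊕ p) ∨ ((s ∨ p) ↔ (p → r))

¬p ∨ ¬q ∨ r

¬p ∨ (q ⊕ p) ∨ ((s ∨ p) ↔ (p → r))
⇔ ¬p ∨ ((q ∨ p) ∧ ¬(q ∧ p)) ∨ ((s ∨ p) ↔ (p → r))   [expand ⊕]
⇔ ¬p ∨ ((q ∨ p) ∧ ¬(q ∧ p)) ∨ (((s ∨ p) → (p → r)) ∧ ((p → r) → (s ∨ p)))   [eliminate ↔]
⇔ ¬p ∨ ((q ∨ p) ∧ ¬(q ∧ p)) ∨ ((¬(s ∨ p) ∨ (p → r)) ∧ ((p → r) → (s ∨ p)))   [eliminate →]
⇔ ¬p ∨ ((q ∨ p) ∧ ¬(q ∧ p)) ∨ ((¬(s ∨ p) ∨ ¬p ∨ r) ∧ ((p → r) → (s ∨ p)))   [eliminate →]
⇔ ¬p ∨ ((q ∨ p) ∧ ¬(q ∧ p)) ∨ ((¬(s ∨ p) ∨ ¬p ∨ r) ∧ (¬(p → r) ∨ s ∨ p))   [eliminate →]
⇔ ¬p ∨ ((q ∨ p) ∧ ¬(q ∧ p)) ∨ ((¬(s ∨ p) ∨ ¬p ∨ r) ∧ (¬(¬p ∨ r) ∨ s ∨ p))   [eliminate →]
⇔ ¬p ∨ ((q ∨ p) ∧ (¬q ∨ ¬p)) ∨ ((¬(s ∨ p) ∨ ¬p ∨ r) ∧ (¬(¬p ∨ r) ∨ s ∨ p))   [De Morgan]
⇔ ¬p ∨ ((q ∨ p) ∧ (¬q ∨ ¬p)) ∨ (((¬s ∧ ¬p) ∨ ¬p ∨ r) ∧ (¬(¬p ∨ r) ∨ s ∨ p))   [De Morgan]
⇔ ¬p ∨ ((q ∨ p) ∧ (¬q ∨ ¬p)) ∨ (((¬s ∧ ¬p) ∨ ¬p ∨ r) ∧ ((¬¬p ∧ ¬r) ∨ s ∨ p))   [De Morgan]
⇔ ¬p ∨ ((q ∨ p) ∧ (¬q ∨ ¬p)) ∨ (((¬s ∧ ¬p) ∨ ¬p ∨ r) ∧ ((p ∧ ¬r) ∨ s ∨ p))   [double negation]
⇔ (¬p ∨ q ∨ p ∨ ¬s ∨ ¬p ∨ r) ∧ (¬p ∨ q ∨ p ∨ ¬p ∨ ¬p ∨ r) ∧ (¬p ∨ q ∨ p ∨ p ∨ s ∨ p) ∧ (¬p ∨ q ∨ p ∨ ¬r ∨ s ∨ p) ∧ (¬p ∨ ¬q ∨ ¬p ∨ ¬s ∨ ¬p ∨ r) ∧ (¬p ∨ ¬q ∨ ¬p ∨ ¬p ∨ ¬p ∨ r) ∧ (¬p ∨ ¬q ∨ ¬p ∨ p ∨ s ∨ p) ∧ (¬p ∨ ¬q ∨ ¬p ∨ ¬r ∨ s ∨ p)   [distribute ∨ over ∧]
⇔ ¬p ∨ ¬q ∨ r   [simplify]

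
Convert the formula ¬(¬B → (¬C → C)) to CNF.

¬B ∧ ¬C

¬(¬B → (¬C → C))
≡ ¬(¬¬B ∨ (¬C → C))   [eliminate →]
≡ ¬(¬¬B ∨ ¬¬C ∨ C)   [eliminate →]
≡ ¬¬¬B ∧ ¬¬¬C ∧ ¬C   [De Morgan]
≡ ¬B ∧ ¬¬¬C ∧ ¬C   [double negation]
≡ ¬B ∧ ¬C ∧ ¬C   [double negation]
≡ ¬B ∧ ¬C   [simplify]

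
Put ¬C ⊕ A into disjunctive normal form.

¬C ∧ ¬A ∨ C ∧ A

¬C ⊕ A
= ¬C ∧ ¬A ∨ ¬¬C ∧ A   (expand ⊕)
= ¬C ∧ ¬A ∨ C ∧ A   (double negation)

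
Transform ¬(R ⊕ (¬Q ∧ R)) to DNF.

¬(R ⊕ (¬Q ∧ R))
= ¬((R ∧ ¬(¬Q ∧ R)) ∨ (¬R ∧ ¬Q ∧ R))   [expand ⊕]
= ¬(R ∧ ¬(¬Q ∧ R)) ∧ ¬(¬R ∧ ¬Q ∧ R)   [De Morgan]
= (¬R ∨ ¬¬(¬Q ∧ R)) ∧ ¬(¬R ∧ ¬Q ∧ R)   [De Morgan]
= (¬R ∨ (¬Q ∧ R)) ∧ ¬(¬R ∧ ¬Q ∧ R)   [double negation]
= (¬R ∨ (¬Q ∧ R)) ∧ (¬¬R ∨ ¬¬Q ∨ ¬R)   [De Morgan]
= (¬R ∨ (¬Q ∧ R)) ∧ (R ∨ ¬¬Q ∨ ¬R)   [double negation]
= (¬R ∨ (¬Q ∧ R)) ∧ (R ∨ Q ∨ ¬R)   [double negation]
= (¬R ∧ R) ∨ (¬R ∧ Q) ∨ (¬R ∧ ¬R) ∨ (¬Q ∧ R ∧ R) ∨ (¬Q ∧ R ∧ Q) ∨ (¬Q ∧ R ∧ ¬R)   [distribute ∧ over ∨]
= ¬R ∨ (¬Q ∧ R)   [simplify]

¬R ∨ (¬Q ∧ R)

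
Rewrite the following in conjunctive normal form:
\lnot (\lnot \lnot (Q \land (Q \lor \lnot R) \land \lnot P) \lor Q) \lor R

\lnot Q \lor R

\lnot (\lnot \lnot (Q \land (Q \lor \lnot R) \land \lnot P) \lor Q) \lor R
= (\lnot \lnot \lnot (Q \land (Q \lor \lnot R) \land \lnot P) \land \lnot Q) \lor R
= (\lnot (Q \land (Q \lor \lnot R) \land \lnot P) \land \lnot Q) \lor R
= ((\lnot Q \lor \lnot (Q \lor \lnot R) \lor \lnot \lnot P) \land \lnot Q) \lor R
= ((\lnot Q \lor (\lnot Q \land \lnot \lnot R) \lor \lnot \lnot P) \land \lnot Q) \lor R
= ((\lnot Q \lor (\lnot Q \land R) \lor \lnot \lnot P) \land \lnot Q) \lor R
= ((\lnot Q \lor (\lnot Q \land R) \lor P) \land \lnot Q) \lor R
= (\lnot Q \lor \lnot Q \lor P \lor R) \land (\lnot Q \lor R \lor P \lor R) \land (\lnot Q \lor R)
= \lnot Q \lor R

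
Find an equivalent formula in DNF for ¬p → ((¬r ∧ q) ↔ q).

p ∨ ¬q ∨ (q ∧ ¬r)

¬p → ((¬r ∧ q) ↔ q)
≡ ¬¬p ∨ ((¬r ∧ q) ↔ q)
≡ ¬¬p ∨ (((¬r ∧ q) → q) ∧ (q → (¬r ∧ q)))
≡ ¬¬p ∨ ((¬(¬r ∧ q) ∨ q) ∧ (q → (¬r ∧ q)))
≡ ¬¬p ∨ ((¬(¬r ∧ q) ∨ q) ∧ (¬q ∨ (¬r ∧ q)))
≡ p ∨ ((¬(¬r ∧ q) ∨ q) ∧ (¬q ∨ (¬r ∧ q)))
≡ p ∨ ((¬¬r ∨ ¬q ∨ q) ∧ (¬q ∨ (¬r ∧ q)))
≡ p ∨ ((r ∨ ¬q ∨ q) ∧ (¬q ∨ (¬r ∧ q)))
≡ p ∨ (r ∧ ¬q) ∨ (r ∧ ¬r ∧ q) ∨ (¬q ∧ ¬q) ∨ (¬q ∧ ¬r ∧ q) ∨ (q ∧ ¬q) ∨ (q ∧ ¬r ∧ q)
≡ p ∨ ¬q ∨ (q ∧ ¬r)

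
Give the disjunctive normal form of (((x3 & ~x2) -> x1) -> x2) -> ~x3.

(((x3 & ~x2) -> x1) -> x2) -> ~x3
≡ ~(((x3 & ~x2) -> x1) -> x2) | ~x3   — eliminate ->
≡ ~(~((x3 & ~x2) -> x1) | x2) | ~x3   — eliminate ->
≡ ~(~(~(x3 & ~x2) | x1) | x2) | ~x3   — eliminate ->
≡ (~~(~(x3 & ~x2) | x1) & ~x2) | ~x3   — De Morgan
≡ ((~(x3 & ~x2) | x1) & ~x2) | ~x3   — double negation
≡ ((~x3 | ~~x2 | x1) & ~x2) | ~x3   — De Morgan
≡ ((~x3 | x2 | x1) & ~x2) | ~x3   — double negation
≡ (~x3 & ~x2) | (x2 & ~x2) | (x1 & ~x2) | ~x3   — distribute & over |
≡ (x1 & ~x2) | ~x3   — simplify

(x1 & ~x2) | ~x3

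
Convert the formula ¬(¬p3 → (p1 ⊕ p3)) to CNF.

¬(¬p3 → (p1 ⊕ p3))
≡ ¬(¬¬p3 ∨ (p1 ⊕ p3))   — eliminate →
≡ ¬(¬¬p3 ∨ ((p1 ∨ p3) ∧ ¬(p1 ∧ p3)))   — expand ⊕
≡ ¬¬¬p3 ∧ ¬((p1 ∨ p3) ∧ ¬(p1 ∧ p3))   — De Morgan
≡ ¬p3 ∧ ¬((p1 ∨ p3) ∧ ¬(p1 ∧ p3))   — double negation
≡ ¬p3 ∧ (¬(p1 ∨ p3) ∨ ¬¬(p1 ∧ p3))   — De Morgan
≡ ¬p3 ∧ ((¬p1 ∧ ¬p3) ∨ ¬¬(p1 ∧ p3))   — De Morgan
≡ ¬p3 ∧ ((¬p1 ∧ ¬p3) ∨ (p1 ∧ p3))   — double negation
≡ ¬p3 ∧ (¬p1 ∨ p1) ∧ (¬p1 ∨ p3) ∧ (¬p3 ∨ p1) ∧ (¬p3 ∨ p3)   — distribute ∨ over ∧
≡ ¬p3 ∧ (¬p1 ∨ p3)   — simplify

¬p3 ∧ (¬p1 ∨ p3)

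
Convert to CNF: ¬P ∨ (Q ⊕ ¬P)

¬P ∨ (Q ⊕ ¬P)
⇔ ¬P ∨ ((Q ∨ ¬P) ∧ ¬(Q ∧ ¬P))   — expand ⊕
⇔ ¬P ∨ ((Q ∨ ¬P) ∧ (¬Q ∨ ¬¬P))   — De Morgan
⇔ ¬P ∨ ((Q ∨ ¬P) ∧ (¬Q ∨ P))   — double negation
⇔ (¬P ∨ Q ∨ ¬P) ∧ (¬P ∨ ¬Q ∨ P)   — distribute ∨ over ∧
⇔ ¬P ∨ Q   — simplify

¬P ∨ Q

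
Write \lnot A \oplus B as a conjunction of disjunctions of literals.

(\lnot A \lor B) \land (A \lor \lnot B)

\lnot A \oplus B
≡ (\lnot A \lor B) \land \lnot (\lnot A \land B)
≡ (\lnot A \lor B) \land (\lnot \lnot A \lor \lnot B)
≡ (\lnot A \lor B) \land (A \lor \lnot B)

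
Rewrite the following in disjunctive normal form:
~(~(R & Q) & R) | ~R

~(~(R & Q) & R) | ~R
≡ ~~(R & Q) | ~R | ~R
≡ (R & Q) | ~R | ~R
≡ (R & Q) | ~R

(R & Q) | ~R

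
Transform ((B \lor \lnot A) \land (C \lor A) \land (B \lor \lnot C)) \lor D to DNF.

((B \lor \lnot A) \land (C \lor A) \land (B \lor \lnot C)) \lor D
≡ (B \land C \land B) \lor (B \land C \land \lnot C) \lor (B \land A \land B) \lor (B \land A \land \lnot C) \lor (\lnot A \land C \land B) \lor (\lnot A \land C \land \lnot C) \lor (\lnot A \land A \land B) \lor (\lnot A \land A \land \lnot C) \lor D   [distribute \land over \lor]
≡ (B \land C) \lor (B \land A) \lor D   [simplify]

(B \land C) \lor (B \land A) \lor D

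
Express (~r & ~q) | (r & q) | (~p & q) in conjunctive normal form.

(~r & ~q) | (r & q) | (~p & q)
≡ (~r | r | ~p) & (~r | r | q) & (~r | q | ~p) & (~r | q | q) & (~q | r | ~p) & (~q | r | q) & (~q | q | ~p) & (~q | q | q)   [distribute | over &]
≡ (~r | q) & (~q | r | ~p)   [simplify]

(~r | q) & (~q | r | ~p)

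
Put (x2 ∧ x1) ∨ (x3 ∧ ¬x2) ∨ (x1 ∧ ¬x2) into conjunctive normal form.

(x2 ∧ x1) ∨ (x3 ∧ ¬x2) ∨ (x1 ∧ ¬x2)
= (x2 ∨ x3 ∨ x1) ∧ (x2 ∨ x3 ∨ ¬x2) ∧ (x2 ∨ ¬x2 ∨ x1) ∧ (x2 ∨ ¬x2 ∨ ¬x2) ∧ (x1 ∨ x3 ∨ x1) ∧ (x1 ∨ x3 ∨ ¬x2) ∧ (x1 ∨ ¬x2 ∨ x1) ∧ (x1 ∨ ¬x2 ∨ ¬x2)   [distribute ∨ over ∧]
= (x1 ∨ x3) ∧ (x1 ∨ ¬x2)   [simplify]

(x1 ∨ x3) ∧ (x1 ∨ ¬x2)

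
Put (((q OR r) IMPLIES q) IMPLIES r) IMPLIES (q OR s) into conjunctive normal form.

(((q OR r) IMPLIES q) IMPLIES r) IMPLIES (q OR s)
= NOT (((q OR r) IMPLIES q) IMPLIES r) OR q OR s   [eliminate IMPLIES]
= NOT (NOT ((q OR r) IMPLIES q) OR r) OR q OR s   [eliminate IMPLIES]
= NOT (NOT (NOT (q OR r) OR q) OR r) OR q OR s   [eliminate IMPLIES]
= (NOT NOT (NOT (q OR r) OR q) AND NOT r) OR q OR s   [De Morgan]
= ((NOT (q OR r) OR q) AND NOT r) OR q OR s   [double negation]
= (((NOT q AND NOT r) OR q) AND NOT r) OR q OR s   [De Morgan]
= (NOT q OR q OR q OR s) AND (NOT r OR q OR q OR s) AND (NOT r OR q OR s)   [distribute OR over AND]
= NOT r OR q OR s   [simplify]

NOT r OR q OR s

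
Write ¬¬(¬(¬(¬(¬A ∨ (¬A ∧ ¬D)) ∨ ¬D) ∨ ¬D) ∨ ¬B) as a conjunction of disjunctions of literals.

(A ∨ ¬D ∨ ¬B) ∧ (D ∨ ¬B)

¬¬(¬(¬(¬(¬A ∨ (¬A ∧ ¬D)) ∨ ¬D) ∨ ¬D) ∨ ¬B)
≡ ¬(¬(¬(¬A ∨ (¬A ∧ ¬D)) ∨ ¬D) ∨ ¬D) ∨ ¬B
≡ (¬¬(¬(¬A ∨ (¬A ∧ ¬D)) ∨ ¬D) ∧ ¬¬D) ∨ ¬B
≡ ((¬(¬A ∨ (¬A ∧ ¬D)) ∨ ¬D) ∧ ¬¬D) ∨ ¬B
≡ (((¬¬A ∧ ¬(¬A ∧ ¬D)) ∨ ¬D) ∧ ¬¬D) ∨ ¬B
≡ (((A ∧ ¬(¬A ∧ ¬D)) ∨ ¬D) ∧ ¬¬D) ∨ ¬B
≡ (((A ∧ (¬¬A ∨ ¬¬D)) ∨ ¬D) ∧ ¬¬D) ∨ ¬B
≡ (((A ∧ (A ∨ ¬¬D)) ∨ ¬D) ∧ ¬¬D) ∨ ¬B
≡ (((A ∧ (A ∨ D)) ∨ ¬D) ∧ ¬¬D) ∨ ¬B
≡ (((A ∧ (A ∨ D)) ∨ ¬D) ∧ D) ∨ ¬B
≡ (A ∨ ¬D ∨ ¬B) ∧ (A ∨ D ∨ ¬D ∨ ¬B) ∧ (D ∨ ¬B)
≡ (A ∨ ¬D ∨ ¬B) ∧ (D ∨ ¬B)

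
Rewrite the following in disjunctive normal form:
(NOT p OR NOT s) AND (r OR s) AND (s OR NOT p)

(NOT p OR NOT s) AND (r OR s) AND (s OR NOT p)
⇔ (NOT p AND r AND s) OR (NOT p AND r AND NOT p) OR (NOT p AND s AND s) OR (NOT p AND s AND NOT p) OR (NOT s AND r AND s) OR (NOT s AND r AND NOT p) OR (NOT s AND s AND s) OR (NOT s AND s AND NOT p)   [distribute AND over OR]
⇔ (NOT p AND r) OR (NOT p AND s)   [simplify]

(NOT p AND r) OR (NOT p AND s)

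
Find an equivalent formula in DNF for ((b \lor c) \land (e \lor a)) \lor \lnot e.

((b \lor c) \land (e \lor a)) \lor \lnot e
⇔ (b \land e) \lor (b \land a) \lor (c \land e) \lor (c \land a) \lor \lnot e   — distribute \land over \lor

(b \land e) \lor (b \land a) \lor (c \land e) \lor (c \land a) \lor \lnot e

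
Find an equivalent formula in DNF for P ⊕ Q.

(P ∧ ¬Q) ∨ (¬P ∧ Q)

P ⊕ Q
≡ (P ∧ ¬Q) ∨ (¬P ∧ Q)   (expand ⊕)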